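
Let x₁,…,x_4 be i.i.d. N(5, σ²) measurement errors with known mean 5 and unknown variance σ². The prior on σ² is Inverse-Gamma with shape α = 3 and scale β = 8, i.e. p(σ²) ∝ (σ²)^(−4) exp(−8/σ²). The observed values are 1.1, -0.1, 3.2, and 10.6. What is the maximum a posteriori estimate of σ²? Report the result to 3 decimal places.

Sum of squared deviations about the known mean: SS = (1.1−5)² + (-0.1−5)² + (3.2−5)² + (10.6−5)² = 75.82.
The Normal likelihood contributes (σ²)^(−n/2) exp(−SS/(2σ²)), so the posterior is Inverse-Gamma(α + n/2, β + SS/2) = Inverse-Gamma(5, 45.91).
The mode of Inverse-Gamma(a, b) is b/(a+1) = 45.91/6 ≈ 7.652.

σ̂²_MAP = 7.652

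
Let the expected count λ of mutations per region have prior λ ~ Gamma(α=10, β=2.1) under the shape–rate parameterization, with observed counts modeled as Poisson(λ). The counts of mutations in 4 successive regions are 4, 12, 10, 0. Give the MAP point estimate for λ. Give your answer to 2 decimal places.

Σxᵢ = 4+12+10+0 = 26, with n = 4.
Posterior ∝ λ^9e^(−2.1λ) · λ^26e^(−4λ) = λ^35e^(−6.1λ), i.e. Gamma(shape=36, rate=6.1).
The mode of a Gamma(a, b) with a ≥ 1 (shape–rate) is (a−1)/b = 35/6.1 ≈ 5.74.

λ̂_MAP = 5.74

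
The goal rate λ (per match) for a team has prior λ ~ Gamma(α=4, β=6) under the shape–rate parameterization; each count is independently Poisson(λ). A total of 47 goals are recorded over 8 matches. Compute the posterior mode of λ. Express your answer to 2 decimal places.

Σxᵢ = 47, n = 8.
Posterior ∝ λ^3e^(−6λ) · λ^47e^(−8λ) = λ^50e^(−14λ), i.e. Gamma(shape=51, rate=14).
The mode of a Gamma(a, b) with a ≥ 1 (shape–rate) is (a−1)/b = 50/14 ≈ 3.57.

λ̂_MAP = 3.57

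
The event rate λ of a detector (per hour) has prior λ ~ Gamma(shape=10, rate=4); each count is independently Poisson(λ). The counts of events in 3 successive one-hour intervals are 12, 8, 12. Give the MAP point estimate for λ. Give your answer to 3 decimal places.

Σxᵢ = 12+8+12 = 32, with n = 3.
Posterior ∝ λ^9e^(−4λ) · λ^32e^(−3λ) = λ^41e^(−7λ), i.e. Gamma(shape=42, rate=7).
The mode of a Gamma(a, b) with a ≥ 1 (shape–rate) is (a−1)/b = 41/7 ≈ 5.857.

λ̂_MAP = 5.857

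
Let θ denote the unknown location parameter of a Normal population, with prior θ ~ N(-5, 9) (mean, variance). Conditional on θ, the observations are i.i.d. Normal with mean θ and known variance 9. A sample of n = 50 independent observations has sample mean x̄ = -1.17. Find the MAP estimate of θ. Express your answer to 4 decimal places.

n = 50, x̄ = -1.17.
For a Normal prior and Normal likelihood with known variance, the posterior is Normal; its mode equals its mean, the precision-weighted average.
Prior precision 1/σ₀² = 1/9; data precision n/σ² = 50/9.
θ̂ = ((1/9)·(-5) + (50/9)·(-1.17)) / (1/9 + 50/9) = (-127/18)/(17/3) = -127/102 ≈ -1.2451.

θ̂_MAP = -1.2451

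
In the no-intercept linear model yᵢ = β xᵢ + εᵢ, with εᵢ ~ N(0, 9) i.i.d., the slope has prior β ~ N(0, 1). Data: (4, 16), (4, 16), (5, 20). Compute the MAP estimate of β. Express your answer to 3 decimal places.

log p(β | y) = −Σ(yᵢ − βxᵢ)²/(2·9) − β²/(2·1) + const.
Setting the derivative to zero: Σxᵢ(yᵢ − βxᵢ)/9 − β/1 = 0, so β = Σxᵢyᵢ / (Σxᵢ² + σ²/τ²).
Σxᵢyᵢ = 4·16 + 4·16 + 5·20 = 228; Σxᵢ² = 57; σ²/τ² = 9.
β̂_MAP = 228 / (57 + 9) = 228/66 ≈ 3.455.

β̂_MAP = 3.455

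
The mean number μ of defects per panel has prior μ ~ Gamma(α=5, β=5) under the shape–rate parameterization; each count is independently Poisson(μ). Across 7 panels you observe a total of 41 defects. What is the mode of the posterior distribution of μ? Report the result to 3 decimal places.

μ̂_MAP = 3.750

Σxᵢ = 41, n = 7.
Posterior ∝ μ^4e^(−5μ) · μ^41e^(−7μ) = μ^45e^(−12μ), i.e. Gamma(shape=46, rate=12).
The mode of a Gamma(a, b) with a ≥ 1 (shape–rate) is (a−1)/b = 45/12 ≈ 3.750.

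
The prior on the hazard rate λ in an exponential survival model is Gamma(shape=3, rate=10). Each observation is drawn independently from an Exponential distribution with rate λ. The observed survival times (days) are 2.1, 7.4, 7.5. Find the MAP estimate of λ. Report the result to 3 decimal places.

λ̂_MAP = 0.185

The Exponential(rate=λ) likelihood is ∝ λ^n e^(−λΣtᵢ). Here n = 3 and Σtᵢ = 2.1 + 7.4 + 7.5 = 17.
Posterior ∝ λ^2e^(−10λ) · λ^3e^(−17λ) = λ^5e^(−27λ), i.e. Gamma(6, 27).
Mode = (a−1)/b = 5/27 ≈ 0.185.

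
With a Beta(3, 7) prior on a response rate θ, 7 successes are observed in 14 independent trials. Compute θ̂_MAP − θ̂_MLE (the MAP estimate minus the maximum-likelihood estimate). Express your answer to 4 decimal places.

MAP − MLE = -0.0909

Posterior is Beta(10, 14); MAP = (10−1)/(24−2) = 9/22 ≈ 0.40909.
MLE ignores the prior: θ̂_MLE = k/n = 7/14 ≈ 0.50000.
Difference = 9/22 − 7/14 = -1/11 ≈ -0.0909.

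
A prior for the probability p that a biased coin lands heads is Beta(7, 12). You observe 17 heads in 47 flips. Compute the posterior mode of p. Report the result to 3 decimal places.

Prior: Beta(7, 12).
Data: 17 successes in 47 trials. The binomial likelihood contributes p^17(1−p)^30, so the posterior is Beta(7+17, 12+30) = Beta(24, 42).
For Beta(a, b) with a, b > 1 the mode is (a−1)/(a+b−2) = 23/64 ≈ 0.359.

p̂_MAP = 0.359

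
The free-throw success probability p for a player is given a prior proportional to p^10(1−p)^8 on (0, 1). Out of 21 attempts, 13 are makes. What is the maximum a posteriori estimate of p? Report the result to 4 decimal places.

The prior density ∝ p^10(1−p)^8 is the kernel of Beta(11, 9).
Data: 13 successes in 21 trials. The binomial likelihood contributes p^13(1−p)^8, so the posterior is Beta(11+13, 9+8) = Beta(24, 17).
For Beta(a, b) with a, b > 1 the mode is (a−1)/(a+b−2) = 23/39 ≈ 0.5897.

p̂_MAP = 0.5897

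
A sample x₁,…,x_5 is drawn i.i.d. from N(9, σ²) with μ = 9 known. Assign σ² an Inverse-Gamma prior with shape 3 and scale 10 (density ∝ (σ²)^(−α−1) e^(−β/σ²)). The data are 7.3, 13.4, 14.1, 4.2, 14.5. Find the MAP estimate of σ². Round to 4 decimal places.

Sum of squared deviations about the known mean: SS = (7.3−9)² + (13.4−9)² + (14.1−9)² + (4.2−9)² + (14.5−9)² = 101.55.
The Normal likelihood contributes (σ²)^(−n/2) exp(−SS/(2σ²)), so the posterior is Inverse-Gamma(α + n/2, β + SS/2) = Inverse-Gamma(5.5, 60.775).
The mode of Inverse-Gamma(a, b) is b/(a+1) = 60.775/6.5 ≈ 9.3500.

σ̂²_MAP = 9.3500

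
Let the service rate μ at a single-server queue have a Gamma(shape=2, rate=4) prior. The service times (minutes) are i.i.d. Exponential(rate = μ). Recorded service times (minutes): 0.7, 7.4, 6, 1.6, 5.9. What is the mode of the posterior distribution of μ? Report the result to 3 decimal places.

The Exponential(rate=μ) likelihood is ∝ μ^n e^(−μΣtᵢ). Here n = 5 and Σtᵢ = 0.7 + 7.4 + 6 + 1.6 + 5.9 = 21.6.
Posterior ∝ μe^(−4μ) · μ^5e^(−21.6μ) = μ^6e^(−25.6μ), i.e. Gamma(7, 25.6).
Mode = (a−1)/b = 6/25.6 ≈ 0.234.

μ̂_MAP = 0.234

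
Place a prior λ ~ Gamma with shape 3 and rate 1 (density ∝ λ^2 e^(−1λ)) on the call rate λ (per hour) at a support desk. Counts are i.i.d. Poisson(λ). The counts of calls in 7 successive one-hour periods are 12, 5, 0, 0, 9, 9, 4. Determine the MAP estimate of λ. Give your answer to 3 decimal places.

Σxᵢ = 12+5+0+0+9+9+4 = 39, with n = 7.
Posterior ∝ λ^2e^(−1λ) · λ^39e^(−7λ) = λ^41e^(−8λ), i.e. Gamma(shape=42, rate=8).
The mode of a Gamma(a, b) with a ≥ 1 (shape–rate) is (a−1)/b = 41/8 ≈ 5.125.

λ̂_MAP = 5.125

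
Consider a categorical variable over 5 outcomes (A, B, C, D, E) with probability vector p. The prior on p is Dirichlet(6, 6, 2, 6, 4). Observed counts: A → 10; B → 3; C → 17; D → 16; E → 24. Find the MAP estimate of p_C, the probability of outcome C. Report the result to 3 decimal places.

MAP estimate of p_C = 0.202

The posterior is Dirichlet(αᵢ + nᵢ) = Dirichlet(16, 9, 19, 22, 28).
For a Dirichlet(a₁,…,a_K) with all aᵢ > 1, the mode has j-th component (aⱼ − 1)/(Σaᵢ − K).
Here Σaᵢ = 94 and K = 5, so p_C = (19 − 1)/(94 − 5) = 18/89 ≈ 0.202.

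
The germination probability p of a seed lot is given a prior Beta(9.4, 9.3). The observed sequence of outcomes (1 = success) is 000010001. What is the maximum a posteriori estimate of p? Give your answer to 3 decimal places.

p̂_MAP = 0.405

Prior: Beta(9.4, 9.3).
Data: 2 successes in 9 trials (from the sequence). The binomial likelihood contributes p^2(1−p)^7, so the posterior is Beta(9.4+2, 9.3+7) = Beta(11.4, 16.3).
For Beta(a, b) with a, b > 1 the mode is (a−1)/(a+b−2) = 10.4/25.7 ≈ 0.405.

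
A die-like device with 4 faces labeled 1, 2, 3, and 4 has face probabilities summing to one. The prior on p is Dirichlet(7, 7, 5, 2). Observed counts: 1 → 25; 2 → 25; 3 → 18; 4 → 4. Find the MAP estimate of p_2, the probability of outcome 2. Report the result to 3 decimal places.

The posterior is Dirichlet(αᵢ + nᵢ) = Dirichlet(32, 32, 23, 6).
For a Dirichlet(a₁,…,a_K) with all aᵢ > 1, the mode has j-th component (aⱼ − 1)/(Σaᵢ − K).
Here Σaᵢ = 93 and K = 4, so p_2 = (32 − 1)/(93 − 4) = 31/89 ≈ 0.348.

MAP estimate: 0.348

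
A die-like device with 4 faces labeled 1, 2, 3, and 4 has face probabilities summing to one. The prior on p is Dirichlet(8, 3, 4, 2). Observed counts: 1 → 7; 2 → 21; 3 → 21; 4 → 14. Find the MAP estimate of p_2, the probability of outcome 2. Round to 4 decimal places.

The posterior is Dirichlet(αᵢ + nᵢ) = Dirichlet(15, 24, 25, 16).
For a Dirichlet(a₁,…,a_K) with all aᵢ > 1, the mode has j-th component (aⱼ − 1)/(Σaᵢ − K).
Here Σaᵢ = 80 and K = 4, so p_2 = (24 − 1)/(80 − 4) = 23/76 ≈ 0.3026.

MAP estimate: 0.3026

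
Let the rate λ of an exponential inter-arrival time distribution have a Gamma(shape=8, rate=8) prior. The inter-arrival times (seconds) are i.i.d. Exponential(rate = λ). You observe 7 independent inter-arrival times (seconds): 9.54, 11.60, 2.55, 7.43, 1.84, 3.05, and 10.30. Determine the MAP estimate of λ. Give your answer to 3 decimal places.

The Exponential(rate=λ) likelihood is ∝ λ^n e^(−λΣtᵢ). Here n = 7 and Σtᵢ = 9.54 + 11.60 + 2.55 + 7.43 + 1.84 + 3.05 + 10.30 = 46.31.
Posterior ∝ λ^7e^(−8λ) · λ^7e^(−46.31λ) = λ^14e^(−54.31λ), i.e. Gamma(15, 54.31).
Mode = (a−1)/b = 14/54.31 ≈ 0.258.

λ̂_MAP = 0.258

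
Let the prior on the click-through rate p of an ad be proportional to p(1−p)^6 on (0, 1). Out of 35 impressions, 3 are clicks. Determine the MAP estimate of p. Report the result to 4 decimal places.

p̂_MAP = 0.0952

The prior density ∝ p(1−p)^6 is the kernel of Beta(2, 7).
Data: 3 successes in 35 trials. The binomial likelihood contributes p^3(1−p)^32, so the posterior is Beta(2+3, 7+32) = Beta(5, 39).
For Beta(a, b) with a, b > 1 the mode is (a−1)/(a+b−2) = 4/42 ≈ 0.0952.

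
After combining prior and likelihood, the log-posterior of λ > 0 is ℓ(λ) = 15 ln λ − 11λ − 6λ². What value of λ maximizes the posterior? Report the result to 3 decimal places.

λ̂_MAP = 0.750

ℓ'(λ) = 15/λ − 11 − 12λ. Setting this to zero and multiplying by λ: 12λ² + 11λ − 15 = 0.
λ = (−11 + √(11² + 4·12·15)) / (2·12) = (−11 + √841) / 24 = (−11 + 29)/24 = 3/4.
ℓ''(λ) = −15/λ² − 12 < 0, confirming a maximum.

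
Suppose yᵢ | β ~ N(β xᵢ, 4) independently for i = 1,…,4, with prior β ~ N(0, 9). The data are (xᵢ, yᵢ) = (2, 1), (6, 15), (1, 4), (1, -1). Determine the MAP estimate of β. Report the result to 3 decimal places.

β̂_MAP = 2.238

log p(β | y) = −Σ(yᵢ − βxᵢ)²/(2·4) − β²/(2·9) + const.
Setting the derivative to zero: Σxᵢ(yᵢ − βxᵢ)/4 − β/9 = 0, so β = Σxᵢyᵢ / (Σxᵢ² + σ²/τ²).
Σxᵢyᵢ = 2·1 + 6·15 + 1·4 + 1·(-1) = 95; Σxᵢ² = 42; σ²/τ² = 4/9.
β̂_MAP = 95 / (42 + 4/9) = 95/(382/9) = 855/382 ≈ 2.238.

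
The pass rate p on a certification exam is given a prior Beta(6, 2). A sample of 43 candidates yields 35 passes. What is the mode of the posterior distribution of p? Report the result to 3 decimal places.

p̂_MAP = 0.816

Prior: Beta(6, 2).
Data: 35 successes in 43 trials. The binomial likelihood contributes p^35(1−p)^8, so the posterior is Beta(6+35, 2+8) = Beta(41, 10).
For Beta(a, b) with a, b > 1 the mode is (a−1)/(a+b−2) = 40/49 ≈ 0.816.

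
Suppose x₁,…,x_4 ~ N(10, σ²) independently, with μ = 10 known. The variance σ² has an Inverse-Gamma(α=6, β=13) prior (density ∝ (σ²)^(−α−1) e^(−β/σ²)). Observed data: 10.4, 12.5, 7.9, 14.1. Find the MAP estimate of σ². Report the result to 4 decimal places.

σ̂²_MAP = 2.9794

Sum of squared deviations about the known mean: SS = (10.4−10)² + (12.5−10)² + (7.9−10)² + (14.1−10)² = 27.63.
The Normal likelihood contributes (σ²)^(−n/2) exp(−SS/(2σ²)), so the posterior is Inverse-Gamma(α + n/2, β + SS/2) = Inverse-Gamma(8, 26.815).
The mode of Inverse-Gamma(a, b) is b/(a+1) = 26.815/9 ≈ 2.9794.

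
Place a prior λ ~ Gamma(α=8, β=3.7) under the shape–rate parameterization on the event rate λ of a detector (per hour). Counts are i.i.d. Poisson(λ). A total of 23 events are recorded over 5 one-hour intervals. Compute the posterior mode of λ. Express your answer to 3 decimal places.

λ̂_MAP = 3.448

Σxᵢ = 23, n = 5.
Posterior ∝ λ^7e^(−3.7λ) · λ^23e^(−5λ) = λ^30e^(−8.7λ), i.e. Gamma(shape=31, rate=8.7).
The mode of a Gamma(a, b) with a ≥ 1 (shape–rate) is (a−1)/b = 30/8.7 ≈ 3.448.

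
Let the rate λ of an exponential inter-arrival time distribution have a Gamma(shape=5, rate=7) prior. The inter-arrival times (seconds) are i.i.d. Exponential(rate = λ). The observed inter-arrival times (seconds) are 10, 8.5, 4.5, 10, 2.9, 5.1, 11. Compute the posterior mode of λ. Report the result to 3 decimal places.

The Exponential(rate=λ) likelihood is ∝ λ^n e^(−λΣtᵢ). Here n = 7 and Σtᵢ = 10 + 8.5 + 4.5 + 10 + 2.9 + 5.1 + 11 = 52.
Posterior ∝ λ^4e^(−7λ) · λ^7e^(−52λ) = λ^11e^(−59λ), i.e. Gamma(12, 59).
Mode = (a−1)/b = 11/59 ≈ 0.186.

λ̂_MAP = 0.186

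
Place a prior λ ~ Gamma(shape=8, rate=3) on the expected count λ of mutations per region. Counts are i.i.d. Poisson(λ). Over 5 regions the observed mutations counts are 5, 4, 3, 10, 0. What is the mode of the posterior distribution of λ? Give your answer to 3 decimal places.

λ̂_MAP = 3.625

Σxᵢ = 5+4+3+10+0 = 22, with n = 5.
Posterior ∝ λ^7e^(−3λ) · λ^22e^(−5λ) = λ^29e^(−8λ), i.e. Gamma(shape=30, rate=8).
The mode of a Gamma(a, b) with a ≥ 1 (shape–rate) is (a−1)/b = 29/8 ≈ 3.625.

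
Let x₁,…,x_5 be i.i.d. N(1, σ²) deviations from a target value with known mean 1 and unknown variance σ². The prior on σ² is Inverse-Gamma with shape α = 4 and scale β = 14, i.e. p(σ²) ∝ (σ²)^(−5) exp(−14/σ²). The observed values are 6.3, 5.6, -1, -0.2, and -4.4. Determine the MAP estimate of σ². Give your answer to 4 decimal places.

σ̂²_MAP = 7.4567

Sum of squared deviations about the known mean: SS = (6.3−1)² + (5.6−1)² + (-1−1)² + (-0.2−1)² + (-4.4−1)² = 83.85.
The Normal likelihood contributes (σ²)^(−n/2) exp(−SS/(2σ²)), so the posterior is Inverse-Gamma(α + n/2, β + SS/2) = Inverse-Gamma(6.5, 55.925).
The mode of Inverse-Gamma(a, b) is b/(a+1) = 55.925/7.5 ≈ 7.4567.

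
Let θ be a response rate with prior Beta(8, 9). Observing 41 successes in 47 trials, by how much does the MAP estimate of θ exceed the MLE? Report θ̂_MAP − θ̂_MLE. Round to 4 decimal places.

MAP − MLE = -0.0981

Posterior is Beta(49, 15); MAP = (49−1)/(64−2) = 48/62 ≈ 0.77419.
MLE ignores the prior: θ̂_MLE = k/n = 41/47 ≈ 0.87234.
Difference = 48/62 − 41/47 = -143/1457 ≈ -0.0981.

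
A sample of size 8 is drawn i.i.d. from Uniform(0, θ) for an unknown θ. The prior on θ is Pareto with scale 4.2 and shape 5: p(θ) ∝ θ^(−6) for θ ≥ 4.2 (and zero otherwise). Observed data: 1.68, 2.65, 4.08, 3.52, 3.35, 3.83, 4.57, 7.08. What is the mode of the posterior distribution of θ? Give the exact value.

θ̂_MAP = 7.08

The Uniform(0, θ) likelihood is θ^(−n) for θ ≥ max(xᵢ), zero otherwise. Here max(xᵢ) = 7.08.
Posterior ∝ θ^(−6) · θ^(−8) = θ^(−14) on θ ≥ max(4.2, 7.08) = 7.08.
This density is strictly decreasing in θ, so the posterior mode lies at the lower boundary of the support.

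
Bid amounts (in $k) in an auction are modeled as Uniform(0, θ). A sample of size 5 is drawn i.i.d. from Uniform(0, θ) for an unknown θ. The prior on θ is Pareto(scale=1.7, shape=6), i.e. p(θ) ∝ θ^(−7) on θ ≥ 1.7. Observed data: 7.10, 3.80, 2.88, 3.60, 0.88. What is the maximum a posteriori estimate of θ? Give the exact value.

θ̂_MAP = 7.10

The Uniform(0, θ) likelihood is θ^(−n) for θ ≥ max(xᵢ), zero otherwise. Here max(xᵢ) = 7.10.
Posterior ∝ θ^(−7) · θ^(−5) = θ^(−12) on θ ≥ max(1.7, 7.10) = 7.10.
This density is strictly decreasing in θ, so the posterior mode lies at the lower boundary of the support.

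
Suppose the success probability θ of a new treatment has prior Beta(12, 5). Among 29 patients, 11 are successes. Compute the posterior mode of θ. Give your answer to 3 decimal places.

Prior: Beta(12, 5).
Data: 11 successes in 29 trials. The binomial likelihood contributes θ^11(1−θ)^18, so the posterior is Beta(12+11, 5+18) = Beta(23, 23).
For Beta(a, b) with a, b > 1 the mode is (a−1)/(a+b−2) = 22/44 ≈ 0.500.

θ̂_MAP = 0.500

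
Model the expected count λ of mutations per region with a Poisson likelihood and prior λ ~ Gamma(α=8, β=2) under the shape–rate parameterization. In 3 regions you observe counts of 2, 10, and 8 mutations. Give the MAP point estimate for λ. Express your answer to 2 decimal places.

λ̂_MAP = 5.40

Σxᵢ = 2+10+8 = 20, with n = 3.
Posterior ∝ λ^7e^(−2λ) · λ^20e^(−3λ) = λ^27e^(−5λ), i.e. Gamma(shape=28, rate=5).
The mode of a Gamma(a, b) with a ≥ 1 (shape–rate) is (a−1)/b = 27/5 ≈ 5.40.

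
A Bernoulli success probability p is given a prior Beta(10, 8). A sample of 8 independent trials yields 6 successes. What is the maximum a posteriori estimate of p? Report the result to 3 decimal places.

p̂_MAP = 0.625

Prior: Beta(10, 8).
Data: 6 successes in 8 trials. The binomial likelihood contributes p^6(1−p)^2, so the posterior is Beta(10+6, 8+2) = Beta(16, 10).
For Beta(a, b) with a, b > 1 the mode is (a−1)/(a+b−2) = 15/24 ≈ 0.625.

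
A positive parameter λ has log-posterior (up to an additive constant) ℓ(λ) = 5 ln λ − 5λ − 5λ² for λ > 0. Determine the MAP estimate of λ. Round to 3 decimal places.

ℓ'(λ) = 5/λ − 5 − 10λ. Setting this to zero and multiplying by λ: 10λ² + 5λ − 5 = 0.
λ = (−5 + √(5² + 4·10·5)) / (2·10) = (−5 + √225) / 20 = (−5 + 15)/20 = 1/2.
ℓ''(λ) = −5/λ² − 10 < 0, confirming a maximum.

λ̂_MAP = 0.500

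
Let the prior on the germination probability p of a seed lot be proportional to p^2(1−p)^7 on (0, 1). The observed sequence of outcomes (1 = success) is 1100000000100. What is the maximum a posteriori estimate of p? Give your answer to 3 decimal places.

The prior density ∝ p^2(1−p)^7 is the kernel of Beta(3, 8).
Data: 3 successes in 13 trials (from the sequence). The binomial likelihood contributes p^3(1−p)^10, so the posterior is Beta(3+3, 8+10) = Beta(6, 18).
For Beta(a, b) with a, b > 1 the mode is (a−1)/(a+b−2) = 5/22 ≈ 0.227.

p̂_MAP = 0.227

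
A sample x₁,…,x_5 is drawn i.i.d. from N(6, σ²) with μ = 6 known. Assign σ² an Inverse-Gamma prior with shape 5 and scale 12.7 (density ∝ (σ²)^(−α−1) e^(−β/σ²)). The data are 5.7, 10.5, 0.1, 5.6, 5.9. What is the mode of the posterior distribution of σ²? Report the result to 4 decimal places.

Sum of squared deviations about the known mean: SS = (5.7−6)² + (10.5−6)² + (0.1−6)² + (5.6−6)² + (5.9−6)² = 55.32.
The Normal likelihood contributes (σ²)^(−n/2) exp(−SS/(2σ²)), so the posterior is Inverse-Gamma(α + n/2, β + SS/2) = Inverse-Gamma(7.5, 40.36).
The mode of Inverse-Gamma(a, b) is b/(a+1) = 40.36/8.5 ≈ 4.7482.

σ̂²_MAP = 4.7482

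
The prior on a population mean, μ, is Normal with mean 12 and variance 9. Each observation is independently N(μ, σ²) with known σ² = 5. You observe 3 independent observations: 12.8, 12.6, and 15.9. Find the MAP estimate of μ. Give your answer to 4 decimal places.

n = 3; x̄ = (12.8 + 12.6 + 15.9)/3 = 41.3/3 = 413/30 ≈ 13.7667.
For a Normal prior and Normal likelihood with known variance, the posterior is Normal; its mode equals its mean, the precision-weighted average.
Prior precision 1/σ₀² = 1/9; data precision n/σ² = 3/5 = 0.6.
μ̂ = ((1/9)·12 + 0.6·(413/30)) / (1/9 + 0.6) = (1439/150)/(32/45) = 13.490625 ≈ 13.4906.

μ̂_MAP = 13.4906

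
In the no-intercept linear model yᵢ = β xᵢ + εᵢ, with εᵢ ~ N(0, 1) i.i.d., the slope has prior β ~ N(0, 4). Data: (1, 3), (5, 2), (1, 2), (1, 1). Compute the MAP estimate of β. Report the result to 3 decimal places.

β̂_MAP = 0.566

log p(β | y) = −Σ(yᵢ − βxᵢ)²/(2·1) − β²/(2·4) + const.
Setting the derivative to zero: Σxᵢ(yᵢ − βxᵢ)/1 − β/4 = 0, so β = Σxᵢyᵢ / (Σxᵢ² + σ²/τ²).
Σxᵢyᵢ = 1·3 + 5·2 + 1·2 + 1·1 = 16; Σxᵢ² = 28; σ²/τ² = 0.25.
β̂_MAP = 16 / (28 + 0.25) = 16/28.25 ≈ 0.566.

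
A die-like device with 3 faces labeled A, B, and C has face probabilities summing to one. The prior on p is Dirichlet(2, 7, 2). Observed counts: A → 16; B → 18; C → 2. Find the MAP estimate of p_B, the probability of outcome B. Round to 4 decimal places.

The posterior is Dirichlet(αᵢ + nᵢ) = Dirichlet(18, 25, 4).
For a Dirichlet(a₁,…,a_K) with all aᵢ > 1, the mode has j-th component (aⱼ − 1)/(Σaᵢ − K).
Here Σaᵢ = 47 and K = 3, so p_B = (25 − 1)/(47 − 3) = 24/44 ≈ 0.5455.

MAP estimate of p_B = 0.5455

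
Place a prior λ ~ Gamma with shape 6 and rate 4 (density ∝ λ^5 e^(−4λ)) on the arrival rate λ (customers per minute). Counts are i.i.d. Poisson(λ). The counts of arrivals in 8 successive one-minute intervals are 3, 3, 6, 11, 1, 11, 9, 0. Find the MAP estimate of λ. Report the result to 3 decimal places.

λ̂_MAP = 4.083

Σxᵢ = 3+3+6+11+1+11+9+0 = 44, with n = 8.
Posterior ∝ λ^5e^(−4λ) · λ^44e^(−8λ) = λ^49e^(−12λ), i.e. Gamma(shape=50, rate=12).
The mode of a Gamma(a, b) with a ≥ 1 (shape–rate) is (a−1)/b = 49/12 ≈ 4.083.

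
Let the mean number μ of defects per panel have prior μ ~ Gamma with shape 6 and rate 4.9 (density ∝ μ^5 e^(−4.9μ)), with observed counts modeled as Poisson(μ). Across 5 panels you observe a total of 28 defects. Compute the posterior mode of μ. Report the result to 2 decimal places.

μ̂_MAP = 3.33

Σxᵢ = 28, n = 5.
Posterior ∝ μ^5e^(−4.9μ) · μ^28e^(−5μ) = μ^33e^(−9.9μ), i.e. Gamma(shape=34, rate=9.9).
The mode of a Gamma(a, b) with a ≥ 1 (shape–rate) is (a−1)/b = 33/9.9 ≈ 3.33.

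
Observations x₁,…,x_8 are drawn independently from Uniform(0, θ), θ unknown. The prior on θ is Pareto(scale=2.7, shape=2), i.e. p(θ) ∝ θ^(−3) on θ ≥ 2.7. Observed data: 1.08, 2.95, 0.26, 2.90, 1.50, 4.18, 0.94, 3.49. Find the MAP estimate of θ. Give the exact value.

The Uniform(0, θ) likelihood is θ^(−n) for θ ≥ max(xᵢ), zero otherwise. Here max(xᵢ) = 4.18.
Posterior ∝ θ^(−3) · θ^(−8) = θ^(−11) on θ ≥ max(2.7, 4.18) = 4.18.
This density is strictly decreasing in θ, so the posterior mode lies at the lower boundary of the support.

θ̂_MAP = 4.18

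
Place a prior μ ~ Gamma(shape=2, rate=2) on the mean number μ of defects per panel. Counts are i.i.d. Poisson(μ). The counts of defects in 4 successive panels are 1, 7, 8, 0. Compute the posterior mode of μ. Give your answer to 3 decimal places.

μ̂_MAP = 2.833

Σxᵢ = 1+7+8+0 = 16, with n = 4.
Posterior ∝ μe^(−2μ) · μ^16e^(−4μ) = μ^17e^(−6μ), i.e. Gamma(shape=18, rate=6).
The mode of a Gamma(a, b) with a ≥ 1 (shape–rate) is (a−1)/b = 17/6 ≈ 2.833.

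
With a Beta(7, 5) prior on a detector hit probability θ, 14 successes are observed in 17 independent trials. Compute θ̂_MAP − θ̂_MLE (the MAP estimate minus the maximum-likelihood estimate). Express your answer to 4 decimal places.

MAP − MLE = -0.0828

Posterior is Beta(21, 8); MAP = (21−1)/(29−2) = 20/27 ≈ 0.74074.
MLE ignores the prior: θ̂_MLE = k/n = 14/17 ≈ 0.82353.
Difference = 20/27 − 14/17 = -38/459 ≈ -0.0828.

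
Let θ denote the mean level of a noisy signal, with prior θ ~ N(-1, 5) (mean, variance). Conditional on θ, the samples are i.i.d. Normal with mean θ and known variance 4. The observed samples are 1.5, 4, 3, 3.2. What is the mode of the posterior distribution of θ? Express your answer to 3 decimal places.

n = 4; x̄ = (1.5 + 4 + 3 + 3.2)/4 = 11.7/4 = 2.925.
For a Normal prior and Normal likelihood with known variance, the posterior is Normal; its mode equals its mean, the precision-weighted average.
Prior precision 1/σ₀² = 1/5 = 0.2; data precision n/σ² = 4/4 = 1.
θ̂ = (0.2·(-1) + 1·2.925) / (0.2 + 1) = 2.725/1.2 = 109/48 ≈ 2.271.

θ̂_MAP = 2.271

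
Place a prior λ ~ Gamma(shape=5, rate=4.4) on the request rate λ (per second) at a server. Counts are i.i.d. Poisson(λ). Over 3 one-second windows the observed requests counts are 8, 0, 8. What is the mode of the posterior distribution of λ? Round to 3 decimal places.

λ̂_MAP = 2.703

Σxᵢ = 8+0+8 = 16, with n = 3.
Posterior ∝ λ^4e^(−4.4λ) · λ^16e^(−3λ) = λ^20e^(−7.4λ), i.e. Gamma(shape=21, rate=7.4).
The mode of a Gamma(a, b) with a ≥ 1 (shape–rate) is (a−1)/b = 20/7.4 ≈ 2.703.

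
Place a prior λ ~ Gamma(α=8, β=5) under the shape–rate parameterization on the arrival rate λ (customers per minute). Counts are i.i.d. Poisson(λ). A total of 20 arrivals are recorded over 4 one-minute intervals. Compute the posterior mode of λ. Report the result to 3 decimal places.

Σxᵢ = 20, n = 4.
Posterior ∝ λ^7e^(−5λ) · λ^20e^(−4λ) = λ^27e^(−9λ), i.e. Gamma(shape=28, rate=9).
The mode of a Gamma(a, b) with a ≥ 1 (shape–rate) is (a−1)/b = 27/9 ≈ 3.000.

λ̂_MAP = 3.000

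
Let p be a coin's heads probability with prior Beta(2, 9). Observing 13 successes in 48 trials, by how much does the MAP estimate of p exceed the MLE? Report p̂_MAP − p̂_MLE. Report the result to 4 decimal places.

Posterior is Beta(15, 44); MAP = (15−1)/(59−2) = 14/57 ≈ 0.24561.
MLE ignores the prior: p̂_MLE = k/n = 13/48 ≈ 0.27083.
Difference = 14/57 − 13/48 = -23/912 ≈ -0.0252.

MAP − MLE = -0.0252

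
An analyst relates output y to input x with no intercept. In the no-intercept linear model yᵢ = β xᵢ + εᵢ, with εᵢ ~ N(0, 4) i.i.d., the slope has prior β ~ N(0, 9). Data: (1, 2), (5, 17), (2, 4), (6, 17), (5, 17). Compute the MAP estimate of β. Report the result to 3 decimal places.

log p(β | y) = −Σ(yᵢ − βxᵢ)²/(2·4) − β²/(2·9) + const.
Setting the derivative to zero: Σxᵢ(yᵢ − βxᵢ)/4 − β/9 = 0, so β = Σxᵢyᵢ / (Σxᵢ² + σ²/τ²).
Σxᵢyᵢ = 1·2 + 5·17 + 2·4 + 6·17 + 5·17 = 282; Σxᵢ² = 91; σ²/τ² = 4/9.
β̂_MAP = 282 / (91 + 4/9) = 282/(823/9) = 2538/823 ≈ 3.084.

β̂_MAP = 3.084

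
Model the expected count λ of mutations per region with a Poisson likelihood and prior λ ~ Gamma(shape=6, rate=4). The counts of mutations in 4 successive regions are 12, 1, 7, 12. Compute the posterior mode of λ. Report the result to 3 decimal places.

Σxᵢ = 12+1+7+12 = 32, with n = 4.
Posterior ∝ λ^5e^(−4λ) · λ^32e^(−4λ) = λ^37e^(−8λ), i.e. Gamma(shape=38, rate=8).
The mode of a Gamma(a, b) with a ≥ 1 (shape–rate) is (a−1)/b = 37/8 ≈ 4.625.

λ̂_MAP = 4.625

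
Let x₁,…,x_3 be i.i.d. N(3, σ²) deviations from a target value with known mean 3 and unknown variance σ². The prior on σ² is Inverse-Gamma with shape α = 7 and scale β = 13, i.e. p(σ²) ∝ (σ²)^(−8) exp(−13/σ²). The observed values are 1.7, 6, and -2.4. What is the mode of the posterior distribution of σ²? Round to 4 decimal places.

Sum of squared deviations about the known mean: SS = (1.7−3)² + (6−3)² + (-2.4−3)² = 39.85.
The Normal likelihood contributes (σ²)^(−n/2) exp(−SS/(2σ²)), so the posterior is Inverse-Gamma(α + n/2, β + SS/2) = Inverse-Gamma(8.5, 32.925).
The mode of Inverse-Gamma(a, b) is b/(a+1) = 32.925/9.5 ≈ 3.4658.

σ̂²_MAP = 3.4658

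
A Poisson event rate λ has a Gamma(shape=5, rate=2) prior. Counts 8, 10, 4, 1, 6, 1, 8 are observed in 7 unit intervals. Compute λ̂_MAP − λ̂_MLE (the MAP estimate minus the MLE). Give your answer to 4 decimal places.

MAP − MLE = -0.7619

Σxᵢ = 38. Posterior is Gamma(43, 9); MAP = (43−1)/9 = 42/9 ≈ 4.66667.
MLE = x̄ = 38/7 ≈ 5.42857.
Difference = 42/9 − 38/7 = -16/21 ≈ -0.7619.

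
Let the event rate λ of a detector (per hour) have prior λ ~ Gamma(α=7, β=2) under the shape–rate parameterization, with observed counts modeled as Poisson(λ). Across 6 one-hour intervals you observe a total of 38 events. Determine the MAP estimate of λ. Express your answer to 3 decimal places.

Σxᵢ = 38, n = 6.
Posterior ∝ λ^6e^(−2λ) · λ^38e^(−6λ) = λ^44e^(−8λ), i.e. Gamma(shape=45, rate=8).
The mode of a Gamma(a, b) with a ≥ 1 (shape–rate) is (a−1)/b = 44/8 ≈ 5.500.

λ̂_MAP = 5.500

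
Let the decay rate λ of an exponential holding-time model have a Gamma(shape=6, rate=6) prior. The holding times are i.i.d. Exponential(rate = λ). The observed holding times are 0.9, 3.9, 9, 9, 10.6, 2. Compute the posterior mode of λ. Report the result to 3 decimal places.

λ̂_MAP = 0.266

The Exponential(rate=λ) likelihood is ∝ λ^n e^(−λΣtᵢ). Here n = 6 and Σtᵢ = 0.9 + 3.9 + 9 + 9 + 10.6 + 2 = 35.4.
Posterior ∝ λ^5e^(−6λ) · λ^6e^(−35.4λ) = λ^11e^(−41.4λ), i.e. Gamma(12, 41.4).
Mode = (a−1)/b = 11/41.4 ≈ 0.266.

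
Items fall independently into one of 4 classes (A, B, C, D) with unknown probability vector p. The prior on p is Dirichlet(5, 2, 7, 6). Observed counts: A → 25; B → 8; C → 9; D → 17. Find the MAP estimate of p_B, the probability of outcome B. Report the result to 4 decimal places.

The posterior is Dirichlet(αᵢ + nᵢ) = Dirichlet(30, 10, 16, 23).
For a Dirichlet(a₁,…,a_K) with all aᵢ > 1, the mode has j-th component (aⱼ − 1)/(Σaᵢ − K).
Here Σaᵢ = 79 and K = 4, so p_B = (10 − 1)/(79 − 4) = 9/75 ≈ 0.1200.

MAP estimate of p_B = 0.1200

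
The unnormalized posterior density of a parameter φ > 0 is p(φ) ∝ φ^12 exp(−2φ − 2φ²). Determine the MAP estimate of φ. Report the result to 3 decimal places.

φ̂_MAP = 1.500

ℓ'(φ) = 12/φ − 2 − 4φ. Setting this to zero and multiplying by φ: 4φ² + 2φ − 12 = 0.
φ = (−2 + √(2² + 4·4·12)) / (2·4) = (−2 + √196) / 8 = (−2 + 14)/8 = 3/2.
ℓ''(φ) = −12/φ² − 4 < 0, confirming a maximum.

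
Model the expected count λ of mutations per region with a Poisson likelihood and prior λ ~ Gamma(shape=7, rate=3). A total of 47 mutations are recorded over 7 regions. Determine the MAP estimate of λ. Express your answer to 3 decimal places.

Σxᵢ = 47, n = 7.
Posterior ∝ λ^6e^(−3λ) · λ^47e^(−7λ) = λ^53e^(−10λ), i.e. Gamma(shape=54, rate=10).
The mode of a Gamma(a, b) with a ≥ 1 (shape–rate) is (a−1)/b = 53/10 ≈ 5.300.

λ̂_MAP = 5.300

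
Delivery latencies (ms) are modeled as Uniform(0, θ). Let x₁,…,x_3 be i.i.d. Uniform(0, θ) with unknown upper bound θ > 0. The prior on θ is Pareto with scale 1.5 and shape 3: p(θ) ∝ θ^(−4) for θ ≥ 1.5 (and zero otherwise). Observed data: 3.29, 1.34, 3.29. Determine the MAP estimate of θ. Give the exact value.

θ̂_MAP = 3.29

The Uniform(0, θ) likelihood is θ^(−n) for θ ≥ max(xᵢ), zero otherwise. Here max(xᵢ) = 3.29.
Posterior ∝ θ^(−4) · θ^(−3) = θ^(−7) on θ ≥ max(1.5, 3.29) = 3.29.
This density is strictly decreasing in θ, so the posterior mode lies at the lower boundary of the support.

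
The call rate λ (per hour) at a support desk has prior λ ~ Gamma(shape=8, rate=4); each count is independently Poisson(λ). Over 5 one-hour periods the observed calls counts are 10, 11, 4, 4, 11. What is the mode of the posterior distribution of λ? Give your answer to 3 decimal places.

λ̂_MAP = 5.222

Σxᵢ = 10+11+4+4+11 = 40, with n = 5.
Posterior ∝ λ^7e^(−4λ) · λ^40e^(−5λ) = λ^47e^(−9λ), i.e. Gamma(shape=48, rate=9).
The mode of a Gamma(a, b) with a ≥ 1 (shape–rate) is (a−1)/b = 47/9 ≈ 5.222.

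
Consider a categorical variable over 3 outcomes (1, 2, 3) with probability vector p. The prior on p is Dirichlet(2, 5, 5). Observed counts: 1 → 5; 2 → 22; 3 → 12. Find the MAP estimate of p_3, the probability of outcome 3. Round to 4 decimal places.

The posterior is Dirichlet(αᵢ + nᵢ) = Dirichlet(7, 27, 17).
For a Dirichlet(a₁,…,a_K) with all aᵢ > 1, the mode has j-th component (aⱼ − 1)/(Σaᵢ − K).
Here Σaᵢ = 51 and K = 3, so p_3 = (17 − 1)/(51 − 3) = 16/48 ≈ 0.3333.

MAP estimate: 0.3333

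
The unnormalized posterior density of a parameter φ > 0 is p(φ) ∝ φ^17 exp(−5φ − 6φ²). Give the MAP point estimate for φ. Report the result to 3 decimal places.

ℓ'(φ) = 17/φ − 5 − 12φ. Setting this to zero and multiplying by φ: 12φ² + 5φ − 17 = 0.
φ = (−5 + √(5² + 4·12·17)) / (2·12) = (−5 + √841) / 24 = (−5 + 29)/24 = 1.
ℓ''(φ) = −17/φ² − 12 < 0, confirming a maximum.

φ̂_MAP = 1.000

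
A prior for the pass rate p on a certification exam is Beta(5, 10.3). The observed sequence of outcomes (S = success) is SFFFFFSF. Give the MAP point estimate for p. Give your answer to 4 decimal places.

p̂_MAP = 0.2817

Prior: Beta(5, 10.3).
Data: 2 successes in 8 trials (from the sequence). The binomial likelihood contributes p^2(1−p)^6, so the posterior is Beta(5+2, 10.3+6) = Beta(7, 16.3).
For Beta(a, b) with a, b > 1 the mode is (a−1)/(a+b−2) = 6/21.3 ≈ 0.2817.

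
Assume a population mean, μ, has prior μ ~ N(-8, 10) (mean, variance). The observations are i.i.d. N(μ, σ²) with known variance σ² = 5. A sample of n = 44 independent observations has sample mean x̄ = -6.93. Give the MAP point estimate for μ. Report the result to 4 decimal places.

n = 44, x̄ = -6.93.
For a Normal prior and Normal likelihood with known variance, the posterior is Normal; its mode equals its mean, the precision-weighted average.
Prior precision 1/σ₀² = 1/10 = 0.1; data precision n/σ² = 44/5 = 8.8.
μ̂ = (0.1·(-8) + 8.8·(-6.93)) / (0.1 + 8.8) = (-61.784)/8.9 = -15446/2225 ≈ -6.9420.

μ̂_MAP = -6.9420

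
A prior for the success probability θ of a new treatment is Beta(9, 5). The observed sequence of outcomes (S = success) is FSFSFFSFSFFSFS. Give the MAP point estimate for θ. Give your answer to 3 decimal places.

θ̂_MAP = 0.538

Prior: Beta(9, 5).
Data: 6 successes in 14 trials (from the sequence). The binomial likelihood contributes θ^6(1−θ)^8, so the posterior is Beta(9+6, 5+8) = Beta(15, 13).
For Beta(a, b) with a, b > 1 the mode is (a−1)/(a+b−2) = 14/26 ≈ 0.538.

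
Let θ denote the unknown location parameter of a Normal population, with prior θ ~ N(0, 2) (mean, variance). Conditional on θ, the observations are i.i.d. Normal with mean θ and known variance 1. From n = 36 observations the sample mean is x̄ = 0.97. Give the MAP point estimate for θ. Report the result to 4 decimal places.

θ̂_MAP = 0.9567

n = 36, x̄ = 0.97.
For a Normal prior and Normal likelihood with known variance, the posterior is Normal; its mode equals its mean, the precision-weighted average.
Prior precision 1/σ₀² = 1/2 = 0.5; data precision n/σ² = 36/1 = 36.
θ̂ = (0.5·0 + 36·0.97) / (0.5 + 36) = 34.92/36.5 = 1746/1825 ≈ 0.9567.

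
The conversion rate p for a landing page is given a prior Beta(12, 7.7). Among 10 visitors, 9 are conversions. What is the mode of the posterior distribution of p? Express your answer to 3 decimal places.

Prior: Beta(12, 7.7).
Data: 9 successes in 10 trials. The binomial likelihood contributes p^9(1−p)^1, so the posterior is Beta(12+9, 7.7+1) = Beta(21, 8.7).
For Beta(a, b) with a, b > 1 the mode is (a−1)/(a+b−2) = 20/27.7 ≈ 0.722.

p̂_MAP = 0.722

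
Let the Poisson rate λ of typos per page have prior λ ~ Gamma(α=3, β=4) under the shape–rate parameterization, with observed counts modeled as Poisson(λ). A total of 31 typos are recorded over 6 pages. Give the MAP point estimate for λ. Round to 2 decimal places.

λ̂_MAP = 3.30

Σxᵢ = 31, n = 6.
Posterior ∝ λ^2e^(−4λ) · λ^31e^(−6λ) = λ^33e^(−10λ), i.e. Gamma(shape=34, rate=10).
The mode of a Gamma(a, b) with a ≥ 1 (shape–rate) is (a−1)/b = 33/10 ≈ 3.30.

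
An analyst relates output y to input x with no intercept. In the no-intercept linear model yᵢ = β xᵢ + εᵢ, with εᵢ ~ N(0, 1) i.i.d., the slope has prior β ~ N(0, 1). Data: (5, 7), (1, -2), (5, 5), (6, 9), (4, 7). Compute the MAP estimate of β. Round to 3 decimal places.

β̂_MAP = 1.346

log p(β | y) = −Σ(yᵢ − βxᵢ)²/(2·1) − β²/(2·1) + const.
Setting the derivative to zero: Σxᵢ(yᵢ − βxᵢ)/1 − β/1 = 0, so β = Σxᵢyᵢ / (Σxᵢ² + σ²/τ²).
Σxᵢyᵢ = 5·7 + 1·(-2) + 5·5 + 6·9 + 4·7 = 140; Σxᵢ² = 103; σ²/τ² = 1.
β̂_MAP = 140 / (103 + 1) = 140/104 ≈ 1.346.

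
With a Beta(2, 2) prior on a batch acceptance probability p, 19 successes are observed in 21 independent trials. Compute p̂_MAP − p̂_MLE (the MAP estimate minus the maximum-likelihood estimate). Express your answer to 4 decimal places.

MAP − MLE = -0.0352

Posterior is Beta(21, 4); MAP = (21−1)/(25−2) = 20/23 ≈ 0.86957.
MLE ignores the prior: p̂_MLE = k/n = 19/21 ≈ 0.90476.
Difference = 20/23 − 19/21 = -17/483 ≈ -0.0352.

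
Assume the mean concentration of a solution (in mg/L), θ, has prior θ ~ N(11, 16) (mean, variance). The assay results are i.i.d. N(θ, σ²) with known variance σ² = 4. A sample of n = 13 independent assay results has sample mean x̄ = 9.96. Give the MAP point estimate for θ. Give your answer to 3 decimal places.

n = 13, x̄ = 9.96.
For a Normal prior and Normal likelihood with known variance, the posterior is Normal; its mode equals its mean, the precision-weighted average.
Prior precision 1/σ₀² = 1/16 = 0.0625; data precision n/σ² = 13/4 = 3.25.
θ̂ = (0.0625·11 + 3.25·9.96) / (0.0625 + 3.25) = 33.0575/3.3125 = 13223/1325 ≈ 9.980.

θ̂_MAP = 9.980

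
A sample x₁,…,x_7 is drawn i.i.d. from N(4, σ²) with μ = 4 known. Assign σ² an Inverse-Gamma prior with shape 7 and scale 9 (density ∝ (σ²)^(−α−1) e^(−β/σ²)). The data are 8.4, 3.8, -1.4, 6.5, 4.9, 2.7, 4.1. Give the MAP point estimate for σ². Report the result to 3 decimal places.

Sum of squared deviations about the known mean: SS = (8.4−4)² + (3.8−4)² + (-1.4−4)² + (6.5−4)² + (4.9−4)² + (2.7−4)² + (4.1−4)² = 57.32.
The Normal likelihood contributes (σ²)^(−n/2) exp(−SS/(2σ²)), so the posterior is Inverse-Gamma(α + n/2, β + SS/2) = Inverse-Gamma(10.5, 37.66).
The mode of Inverse-Gamma(a, b) is b/(a+1) = 37.66/11.5 ≈ 3.275.

σ̂²_MAP = 3.275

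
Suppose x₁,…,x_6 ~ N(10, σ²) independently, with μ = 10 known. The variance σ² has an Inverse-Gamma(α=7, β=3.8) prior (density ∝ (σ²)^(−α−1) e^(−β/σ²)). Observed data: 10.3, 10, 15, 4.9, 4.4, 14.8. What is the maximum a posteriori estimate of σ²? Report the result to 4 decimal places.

σ̂²_MAP = 5.1409

Sum of squared deviations about the known mean: SS = (10.3−10)² + (10−10)² + (15−10)² + (4.9−10)² + (4.4−10)² + (14.8−10)² = 105.5.
The Normal likelihood contributes (σ²)^(−n/2) exp(−SS/(2σ²)), so the posterior is Inverse-Gamma(α + n/2, β + SS/2) = Inverse-Gamma(10, 56.55).
The mode of Inverse-Gamma(a, b) is b/(a+1) = 56.55/11 ≈ 5.1409.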